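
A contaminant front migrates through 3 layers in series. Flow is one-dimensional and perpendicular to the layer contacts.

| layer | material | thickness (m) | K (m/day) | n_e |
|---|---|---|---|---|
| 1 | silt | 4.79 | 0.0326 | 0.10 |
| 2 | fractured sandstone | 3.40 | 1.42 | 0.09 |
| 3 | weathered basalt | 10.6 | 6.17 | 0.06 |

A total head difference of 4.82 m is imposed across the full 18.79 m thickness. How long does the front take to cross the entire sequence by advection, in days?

With flow normal to the layers, continuity requires the same specific discharge q through every layer.
Σ(b_i/K_i) = 4.79/0.0326 + 3.40/1.42 + 10.6/6.17 = 151.0 d.
q = Δh / Σ(b_i/K_i) = 4.82 / 151.0 = 0.03191 m/day.
In each layer the seepage velocity is v_i = q/n_i, so the layer transit time is t_i = b_i·n_i / q:
  layer 1 (silt): t_1 = 4.79 × 0.10 / 0.03191 = 15.01 d
  layer 2 (fractured sandstone): t_2 = 3.40 × 0.09 / 0.03191 = 9.589 d
  layer 3 (weathered basalt): t_3 = 10.6 × 0.06 / 0.03191 = 19.93 d
Total t = Σ t_i = 44.53 days.

44.5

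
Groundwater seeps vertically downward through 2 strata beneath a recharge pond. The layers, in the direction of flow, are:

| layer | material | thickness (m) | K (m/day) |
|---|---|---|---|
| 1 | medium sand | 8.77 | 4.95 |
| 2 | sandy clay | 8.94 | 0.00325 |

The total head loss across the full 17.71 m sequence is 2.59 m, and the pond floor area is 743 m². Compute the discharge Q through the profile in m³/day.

0.699

Flow is perpendicular to layering, so the layers act in series and the equivalent K is the thickness-weighted harmonic mean.
Total thickness L = 8.77 + 8.94 = 17.71 m.
Σ(b_i/K_i) = 8.77/4.95 + 8.94/0.00325 = 2753 d.
K_eq = L / Σ(b_i/K_i) = 17.71 / 2753 = 0.006434 m/day.
Q = K_eq · A · (Δh/L) = 0.006434 × 743 × (2.59/17.71) = 0.6991 m³/day.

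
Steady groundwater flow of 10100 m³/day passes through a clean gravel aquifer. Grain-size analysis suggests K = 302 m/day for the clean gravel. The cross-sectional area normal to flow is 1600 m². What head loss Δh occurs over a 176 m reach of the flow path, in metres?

3.68

From Q = K·A·i, i = Q / (K·A) = 10100 / (302.0 × 1600) = 0.02090.
Head loss Δh = i · L = 0.02090 × 176 = 3.679 m.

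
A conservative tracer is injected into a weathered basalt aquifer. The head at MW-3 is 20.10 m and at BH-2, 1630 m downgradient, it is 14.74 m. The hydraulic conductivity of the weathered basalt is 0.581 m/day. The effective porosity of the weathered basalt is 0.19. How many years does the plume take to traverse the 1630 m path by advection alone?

Hydraulic gradient i = (20.10 − 14.74) / 1630 = 5.36 / 1630 = 0.003288.
Darcy flux q = K · i = 0.5810 × 0.003288 = 0.001911 m/day.
Seepage velocity v = q / n_e = 0.001911 / 0.19 = 0.01006 m/day.
Travel time t = L / v = 1630 / 0.01006 = 1.621e+05 days = 443.8 years.

444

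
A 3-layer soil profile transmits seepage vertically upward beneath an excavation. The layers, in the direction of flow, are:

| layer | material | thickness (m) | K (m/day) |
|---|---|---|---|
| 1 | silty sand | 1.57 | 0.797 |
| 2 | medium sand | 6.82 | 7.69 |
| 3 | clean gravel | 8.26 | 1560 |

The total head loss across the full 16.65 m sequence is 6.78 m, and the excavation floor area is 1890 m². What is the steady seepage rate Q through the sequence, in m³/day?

4480

Flow is perpendicular to layering, so the layers act in series and the equivalent K is the thickness-weighted harmonic mean.
Total thickness L = 1.57 + 6.82 + 8.26 = 16.65 m.
Σ(b_i/K_i) = 1.57/0.797 + 6.82/7.69 + 8.26/1560 = 2.862 d.
K_eq = L / Σ(b_i/K_i) = 16.65 / 2.862 = 5.818 m/day.
Q = K_eq · A · (Δh/L) = 5.818 × 1890 × (6.78/16.65) = 4477 m³/day.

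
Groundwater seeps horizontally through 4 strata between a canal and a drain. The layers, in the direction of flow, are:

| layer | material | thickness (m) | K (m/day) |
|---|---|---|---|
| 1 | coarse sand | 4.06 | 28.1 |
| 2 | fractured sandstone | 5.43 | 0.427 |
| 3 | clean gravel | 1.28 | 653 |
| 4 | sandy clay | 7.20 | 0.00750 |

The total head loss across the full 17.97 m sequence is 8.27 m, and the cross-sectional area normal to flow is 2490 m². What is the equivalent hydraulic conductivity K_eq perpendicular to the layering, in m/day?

Flow is perpendicular to layering, so the layers act in series and the equivalent K is the thickness-weighted harmonic mean.
Total thickness L = 4.06 + 5.43 + 1.28 + 7.20 = 17.97 m.
Σ(b_i/K_i) = 4.06/28.1 + 5.43/0.427 + 1.28/653 + 7.20/0.00750 = 972.9 d.
K_eq = L / Σ(b_i/K_i) = 17.97 / 972.9 = 0.01847 m/day.

0.0185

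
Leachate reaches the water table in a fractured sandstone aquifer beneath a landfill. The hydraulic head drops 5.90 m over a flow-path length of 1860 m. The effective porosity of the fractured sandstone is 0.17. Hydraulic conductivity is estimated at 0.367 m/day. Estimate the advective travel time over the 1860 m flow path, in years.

744

Hydraulic gradient i = Δh / L = 5.90 / 1860 = 0.003172.
Darcy flux q = K · i = 0.3670 × 0.003172 = 0.001164 m/day.
Seepage velocity v = q / n_e = 0.001164 / 0.17 = 0.006848 m/day.
Travel time t = L / v = 1860 / 0.006848 = 2.716e+05 days = 743.6 years.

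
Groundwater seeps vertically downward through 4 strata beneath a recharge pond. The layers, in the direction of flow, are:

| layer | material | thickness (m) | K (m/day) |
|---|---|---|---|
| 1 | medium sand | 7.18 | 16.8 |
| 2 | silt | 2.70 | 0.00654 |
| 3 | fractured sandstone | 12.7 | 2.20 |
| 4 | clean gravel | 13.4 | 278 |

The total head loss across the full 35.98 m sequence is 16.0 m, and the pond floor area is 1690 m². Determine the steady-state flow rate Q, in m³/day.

Flow is perpendicular to layering, so the layers act in series and the equivalent K is the thickness-weighted harmonic mean.
Total thickness L = 7.18 + 2.70 + 12.7 + 13.4 = 35.98 m.
Σ(b_i/K_i) = 7.18/16.8 + 2.70/0.00654 + 12.7/2.20 + 13.4/278 = 419.1 d.
K_eq = L / Σ(b_i/K_i) = 35.98 / 419.1 = 0.08585 m/day.
Q = K_eq · A · (Δh/L) = 0.08585 × 1690 × (16.0/35.98) = 64.52 m³/day.

64.5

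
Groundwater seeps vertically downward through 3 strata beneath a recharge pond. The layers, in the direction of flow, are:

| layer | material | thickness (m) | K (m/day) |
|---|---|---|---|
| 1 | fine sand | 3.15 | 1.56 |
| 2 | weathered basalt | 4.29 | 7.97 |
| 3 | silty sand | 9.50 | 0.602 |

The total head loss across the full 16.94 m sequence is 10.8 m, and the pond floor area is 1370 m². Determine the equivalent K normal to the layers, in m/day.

0.924

Flow is perpendicular to layering, so the layers act in series and the equivalent K is the thickness-weighted harmonic mean.
Total thickness L = 3.15 + 4.29 + 9.50 = 16.94 m.
Σ(b_i/K_i) = 3.15/1.56 + 4.29/7.97 + 9.50/0.602 = 18.34 d.
K_eq = L / Σ(b_i/K_i) = 16.94 / 18.34 = 0.9238 m/day.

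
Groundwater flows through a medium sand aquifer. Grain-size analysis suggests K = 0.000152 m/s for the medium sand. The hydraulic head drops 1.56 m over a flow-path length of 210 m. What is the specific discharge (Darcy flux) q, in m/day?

0.0976

Convert K: 0.000152 m/s × 86400 = 13.13 m/day.
Hydraulic gradient i = Δh / L = 1.56 / 210 = 0.007429.
Specific discharge q = K · i = 13.13 × 0.007429 = 0.09756 m/day.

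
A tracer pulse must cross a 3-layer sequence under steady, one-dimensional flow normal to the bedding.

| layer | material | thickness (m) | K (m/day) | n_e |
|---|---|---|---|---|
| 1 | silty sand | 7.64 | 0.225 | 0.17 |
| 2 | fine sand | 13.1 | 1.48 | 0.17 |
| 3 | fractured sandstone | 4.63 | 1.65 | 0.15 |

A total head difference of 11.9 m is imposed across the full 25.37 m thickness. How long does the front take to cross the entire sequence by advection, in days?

With flow normal to the layers, continuity requires the same specific discharge q through every layer.
Σ(b_i/K_i) = 7.64/0.225 + 13.1/1.48 + 4.63/1.65 = 45.61 d.
q = Δh / Σ(b_i/K_i) = 11.9 / 45.61 = 0.2609 m/day.
In each layer the seepage velocity is v_i = q/n_i, so the layer transit time is t_i = b_i·n_i / q:
  layer 1 (silty sand): t_1 = 7.64 × 0.17 / 0.2609 = 4.978 d
  layer 2 (fine sand): t_2 = 13.1 × 0.17 / 0.2609 = 8.536 d
  layer 3 (fractured sandstone): t_3 = 4.63 × 0.15 / 0.2609 = 2.662 d
Total t = Σ t_i = 16.18 days.

16.2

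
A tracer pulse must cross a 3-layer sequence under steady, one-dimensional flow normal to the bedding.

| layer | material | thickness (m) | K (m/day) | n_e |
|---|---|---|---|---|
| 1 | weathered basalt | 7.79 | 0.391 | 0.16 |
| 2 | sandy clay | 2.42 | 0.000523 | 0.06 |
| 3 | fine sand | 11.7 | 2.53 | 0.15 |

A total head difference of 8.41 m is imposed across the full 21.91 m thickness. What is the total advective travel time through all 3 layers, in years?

4.77

With flow normal to the layers, continuity requires the same specific discharge q through every layer.
Σ(b_i/K_i) = 7.79/0.391 + 2.42/0.000523 + 11.7/2.53 = 4652 d.
q = Δh / Σ(b_i/K_i) = 8.41 / 4652 = 0.001808 m/day.
In each layer the seepage velocity is v_i = q/n_i, so the layer transit time is t_i = b_i·n_i / q:
  layer 1 (weathered basalt): t_1 = 7.79 × 0.16 / 0.001808 = 689.4 d
  layer 2 (sandy clay): t_2 = 2.42 × 0.06 / 0.001808 = 80.31 d
  layer 3 (fine sand): t_3 = 11.7 × 0.15 / 0.001808 = 970.7 d
Total t = Σ t_i = 1740 days = 4.765 years.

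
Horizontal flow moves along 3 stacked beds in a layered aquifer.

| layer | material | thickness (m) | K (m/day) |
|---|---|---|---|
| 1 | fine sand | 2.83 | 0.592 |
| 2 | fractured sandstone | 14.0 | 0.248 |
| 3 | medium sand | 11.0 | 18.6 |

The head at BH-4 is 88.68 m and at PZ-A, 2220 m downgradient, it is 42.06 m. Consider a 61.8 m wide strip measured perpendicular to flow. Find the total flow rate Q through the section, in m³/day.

272

Flow is parallel to layering, so each bed carries its own Darcy discharge and the transmissivities add.
Σ(K_i·b_i) = 0.592×2.83 + 0.248×14.0 + 18.6×11.0 = 209.7 m²/day.
Hydraulic gradient i = (88.68 − 42.06) / 2220 = 46.62 / 2220 = 0.02100.
Q = Σ(K_i·b_i) · W · i = 209.7 × 61.8 × 0.02100 = 272.2 m³/day.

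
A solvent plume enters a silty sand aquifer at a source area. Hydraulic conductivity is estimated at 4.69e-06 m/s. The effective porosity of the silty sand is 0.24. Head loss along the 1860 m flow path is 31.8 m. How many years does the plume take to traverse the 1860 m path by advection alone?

176

Convert K: 4.69e-06 m/s × 86400 = 0.4052 m/day.
Hydraulic gradient i = Δh / L = 31.8 / 1860 = 0.01710.
Darcy flux q = K · i = 0.4052 × 0.01710 = 0.006928 m/day.
Seepage velocity v = q / n_e = 0.006928 / 0.24 = 0.02887 m/day.
Travel time t = L / v = 1860 / 0.02887 = 64435 days = 176.4 years.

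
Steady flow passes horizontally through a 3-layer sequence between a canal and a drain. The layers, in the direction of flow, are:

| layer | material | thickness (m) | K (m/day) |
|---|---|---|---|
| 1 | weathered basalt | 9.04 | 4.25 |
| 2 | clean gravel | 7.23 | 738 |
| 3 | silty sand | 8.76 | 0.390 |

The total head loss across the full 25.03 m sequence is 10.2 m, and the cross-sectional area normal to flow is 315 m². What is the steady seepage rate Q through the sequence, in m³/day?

131

Flow is perpendicular to layering, so the layers act in series and the equivalent K is the thickness-weighted harmonic mean.
Total thickness L = 9.04 + 7.23 + 8.76 = 25.03 m.
Σ(b_i/K_i) = 9.04/4.25 + 7.23/738 + 8.76/0.390 = 24.60 d.
K_eq = L / Σ(b_i/K_i) = 25.03 / 24.60 = 1.018 m/day.
Q = K_eq · A · (Δh/L) = 1.018 × 315 × (10.2/25.03) = 130.6 m³/day.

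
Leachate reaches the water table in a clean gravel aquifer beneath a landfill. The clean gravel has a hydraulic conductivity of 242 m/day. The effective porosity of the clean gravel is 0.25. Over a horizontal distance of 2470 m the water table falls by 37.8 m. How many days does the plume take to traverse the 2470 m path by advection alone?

167

Hydraulic gradient i = Δh / L = 37.8 / 2470 = 0.01530.
Darcy flux q = K · i = 242.0 × 0.01530 = 3.703 m/day.
Seepage velocity v = q / n_e = 3.703 / 0.25 = 14.81 m/day.
Travel time t = L / v = 2470 / 14.81 = 166.7 days.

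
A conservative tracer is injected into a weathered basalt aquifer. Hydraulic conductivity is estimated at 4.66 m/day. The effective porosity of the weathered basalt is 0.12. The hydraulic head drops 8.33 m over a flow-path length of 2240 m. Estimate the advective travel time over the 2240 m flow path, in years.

Hydraulic gradient i = Δh / L = 8.33 / 2240 = 0.003719.
Darcy flux q = K · i = 4.660 × 0.003719 = 0.01733 m/day.
Seepage velocity v = q / n_e = 0.01733 / 0.12 = 0.1444 m/day.
Travel time t = L / v = 2240 / 0.1444 = 15511 days = 42.47 years.

42.5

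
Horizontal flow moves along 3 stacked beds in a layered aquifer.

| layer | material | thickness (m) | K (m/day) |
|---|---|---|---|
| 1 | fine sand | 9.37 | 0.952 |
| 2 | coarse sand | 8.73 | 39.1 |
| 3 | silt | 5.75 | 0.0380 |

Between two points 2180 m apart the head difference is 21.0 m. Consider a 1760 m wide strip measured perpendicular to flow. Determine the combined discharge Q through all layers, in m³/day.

5940

Flow is parallel to layering, so each bed carries its own Darcy discharge and the transmissivities add.
Σ(K_i·b_i) = 0.952×9.37 + 39.1×8.73 + 0.0380×5.75 = 350.5 m²/day.
Hydraulic gradient i = Δh / L = 21.0 / 2180 = 0.009633.
Q = Σ(K_i·b_i) · W · i = 350.5 × 1760 × 0.009633 = 5942 m³/day.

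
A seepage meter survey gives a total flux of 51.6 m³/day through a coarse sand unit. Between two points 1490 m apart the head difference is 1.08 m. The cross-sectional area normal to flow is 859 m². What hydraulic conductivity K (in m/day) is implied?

Hydraulic gradient i = Δh / L = 1.08 / 1490 = 0.0007248.
From Q = K·A·i, K = Q / (A·i) = 51.6 / (859.0 × 0.0007248) = 82.87 m/day.

82.9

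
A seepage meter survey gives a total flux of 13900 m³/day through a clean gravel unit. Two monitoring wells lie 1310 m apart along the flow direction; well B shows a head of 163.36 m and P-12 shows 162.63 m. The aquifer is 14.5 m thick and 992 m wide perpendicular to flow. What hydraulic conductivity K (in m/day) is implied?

Cross-sectional area A = 992 × 14.5 = 14384 m².
Hydraulic gradient i = (163.36 − 162.63) / 1310 = 0.73 / 1310 = 0.0005573.
From Q = K·A·i, K = Q / (A·i) = 13900 / (14384 × 0.0005573) = 1734 m/day.

1730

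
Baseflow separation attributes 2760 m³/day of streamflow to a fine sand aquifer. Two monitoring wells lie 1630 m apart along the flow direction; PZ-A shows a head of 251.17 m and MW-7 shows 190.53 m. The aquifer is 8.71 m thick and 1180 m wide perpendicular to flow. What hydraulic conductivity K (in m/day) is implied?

7.22

Cross-sectional area A = 1180 × 8.71 = 10278 m².
Hydraulic gradient i = (251.17 − 190.53) / 1630 = 60.64 / 1630 = 0.03720.
From Q = K·A·i, K = Q / (A·i) = 2760 / (10278 × 0.03720) = 7.218 m/day.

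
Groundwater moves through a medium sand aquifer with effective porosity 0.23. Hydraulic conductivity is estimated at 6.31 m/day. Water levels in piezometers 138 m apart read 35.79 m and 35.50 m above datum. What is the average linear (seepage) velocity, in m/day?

0.0577

Hydraulic gradient i = (35.79 − 35.50) / 138 = 0.29 / 138 = 0.002101.
Darcy flux q = K · i = 6.310 × 0.002101 = 0.01326 m/day.
Seepage velocity v = q / n_e = 0.01326 / 0.23 = 0.05765 m/day.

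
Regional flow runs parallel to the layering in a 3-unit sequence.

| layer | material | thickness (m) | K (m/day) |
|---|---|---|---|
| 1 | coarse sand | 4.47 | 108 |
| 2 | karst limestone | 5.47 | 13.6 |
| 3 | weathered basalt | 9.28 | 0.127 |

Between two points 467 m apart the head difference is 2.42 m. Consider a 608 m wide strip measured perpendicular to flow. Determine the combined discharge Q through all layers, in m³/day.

Flow is parallel to layering, so each bed carries its own Darcy discharge and the transmissivities add.
Σ(K_i·b_i) = 108×4.47 + 13.6×5.47 + 0.127×9.28 = 558.3 m²/day.
Hydraulic gradient i = Δh / L = 2.42 / 467 = 0.005182.
Q = Σ(K_i·b_i) · W · i = 558.3 × 608 × 0.005182 = 1759 m³/day.

1760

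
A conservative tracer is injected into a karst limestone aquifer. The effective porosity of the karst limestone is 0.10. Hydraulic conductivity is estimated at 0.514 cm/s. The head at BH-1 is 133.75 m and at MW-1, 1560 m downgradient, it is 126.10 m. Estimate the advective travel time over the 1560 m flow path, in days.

71.6

Convert K: 0.514 cm/s × 864 = 444.1 m/day.
Hydraulic gradient i = (133.75 − 126.10) / 1560 = 7.65 / 1560 = 0.004904.
Darcy flux q = K · i = 444.1 × 0.004904 = 2.178 m/day.
Seepage velocity v = q / n_e = 2.178 / 0.10 = 21.78 m/day.
Travel time t = L / v = 1560 / 21.78 = 71.63 days.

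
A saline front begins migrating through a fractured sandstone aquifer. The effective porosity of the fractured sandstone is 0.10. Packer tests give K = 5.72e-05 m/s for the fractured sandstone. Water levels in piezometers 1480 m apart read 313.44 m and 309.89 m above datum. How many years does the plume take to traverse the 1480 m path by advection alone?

Convert K: 5.72e-05 m/s × 86400 = 4.942 m/day.
Hydraulic gradient i = (313.44 − 309.89) / 1480 = 3.55 / 1480 = 0.002399.
Darcy flux q = K · i = 4.942 × 0.002399 = 0.01185 m/day.
Seepage velocity v = q / n_e = 0.01185 / 0.10 = 0.1185 m/day.
Travel time t = L / v = 1480 / 0.1185 = 12485 days = 34.18 years.

34.2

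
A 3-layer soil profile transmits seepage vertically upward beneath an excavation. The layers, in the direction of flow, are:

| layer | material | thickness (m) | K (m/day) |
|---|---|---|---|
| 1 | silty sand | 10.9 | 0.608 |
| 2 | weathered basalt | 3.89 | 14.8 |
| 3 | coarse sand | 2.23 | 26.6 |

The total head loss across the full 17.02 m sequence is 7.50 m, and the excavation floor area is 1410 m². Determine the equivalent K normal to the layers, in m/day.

Flow is perpendicular to layering, so the layers act in series and the equivalent K is the thickness-weighted harmonic mean.
Total thickness L = 10.9 + 3.89 + 2.23 = 17.02 m.
Σ(b_i/K_i) = 10.9/0.608 + 3.89/14.8 + 2.23/26.6 = 18.27 d.
K_eq = L / Σ(b_i/K_i) = 17.02 / 18.27 = 0.9314 m/day.

0.931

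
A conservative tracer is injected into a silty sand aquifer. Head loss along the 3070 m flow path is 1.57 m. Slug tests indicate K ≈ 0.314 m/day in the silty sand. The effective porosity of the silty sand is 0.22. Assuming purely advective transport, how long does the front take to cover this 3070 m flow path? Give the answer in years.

Hydraulic gradient i = Δh / L = 1.57 / 3070 = 0.0005114.
Darcy flux q = K · i = 0.3140 × 0.0005114 = 0.0001606 m/day.
Seepage velocity v = q / n_e = 0.0001606 / 0.22 = 0.0007299 m/day.
Travel time t = L / v = 3070 / 0.0007299 = 4.206e+06 days = 11515 years.

11500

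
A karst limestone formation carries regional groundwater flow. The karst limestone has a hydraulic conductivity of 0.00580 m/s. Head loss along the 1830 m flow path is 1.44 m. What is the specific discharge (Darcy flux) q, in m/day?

Convert K: 0.00580 m/s × 86400 = 501.1 m/day.
Hydraulic gradient i = Δh / L = 1.44 / 1830 = 0.0007869.
Specific discharge q = K · i = 501.1 × 0.0007869 = 0.3943 m/day.

0.394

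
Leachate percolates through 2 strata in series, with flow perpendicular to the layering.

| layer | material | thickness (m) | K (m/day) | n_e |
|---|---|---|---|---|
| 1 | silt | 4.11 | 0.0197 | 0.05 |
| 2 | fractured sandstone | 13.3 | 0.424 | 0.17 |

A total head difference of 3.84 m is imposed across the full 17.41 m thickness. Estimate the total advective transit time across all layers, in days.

With flow normal to the layers, continuity requires the same specific discharge q through every layer.
Σ(b_i/K_i) = 4.11/0.0197 + 13.3/0.424 = 240.0 d.
q = Δh / Σ(b_i/K_i) = 3.84 / 240.0 = 0.01600 m/day.
In each layer the seepage velocity is v_i = q/n_i, so the layer transit time is t_i = b_i·n_i / q:
  layer 1 (silt): t_1 = 4.11 × 0.05 / 0.01600 = 12.84 d
  layer 2 (fractured sandstone): t_2 = 13.3 × 0.17 / 0.01600 = 141.3 d
Total t = Σ t_i = 154.2 days.

154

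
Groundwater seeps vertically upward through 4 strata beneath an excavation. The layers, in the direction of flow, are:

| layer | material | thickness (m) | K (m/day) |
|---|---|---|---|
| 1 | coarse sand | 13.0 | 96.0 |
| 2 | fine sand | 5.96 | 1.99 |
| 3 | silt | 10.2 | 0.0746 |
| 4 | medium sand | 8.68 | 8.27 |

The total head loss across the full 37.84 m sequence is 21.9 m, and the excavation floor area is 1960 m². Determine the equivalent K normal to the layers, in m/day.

0.269

Flow is perpendicular to layering, so the layers act in series and the equivalent K is the thickness-weighted harmonic mean.
Total thickness L = 13.0 + 5.96 + 10.2 + 8.68 = 37.84 m.
Σ(b_i/K_i) = 13.0/96.0 + 5.96/1.99 + 10.2/0.0746 + 8.68/8.27 = 140.9 d.
K_eq = L / Σ(b_i/K_i) = 37.84 / 140.9 = 0.2685 m/day.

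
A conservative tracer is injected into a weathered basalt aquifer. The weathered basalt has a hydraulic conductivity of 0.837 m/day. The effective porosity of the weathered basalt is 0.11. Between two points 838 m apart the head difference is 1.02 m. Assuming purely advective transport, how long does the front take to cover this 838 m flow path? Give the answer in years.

Hydraulic gradient i = Δh / L = 1.02 / 838 = 0.001217.
Darcy flux q = K · i = 0.8370 × 0.001217 = 0.001019 m/day.
Seepage velocity v = q / n_e = 0.001019 / 0.11 = 0.009262 m/day.
Travel time t = L / v = 838 / 0.009262 = 90481 days = 247.7 years.

248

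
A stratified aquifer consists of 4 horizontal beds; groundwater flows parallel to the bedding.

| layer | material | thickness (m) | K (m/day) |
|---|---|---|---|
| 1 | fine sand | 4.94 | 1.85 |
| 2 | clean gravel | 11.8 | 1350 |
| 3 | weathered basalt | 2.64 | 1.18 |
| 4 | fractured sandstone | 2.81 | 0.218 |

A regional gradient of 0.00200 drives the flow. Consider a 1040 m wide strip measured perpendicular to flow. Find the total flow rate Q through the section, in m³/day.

Flow is parallel to layering, so each bed carries its own Darcy discharge and the transmissivities add.
Σ(K_i·b_i) = 1.85×4.94 + 1350×11.8 + 1.18×2.64 + 0.218×2.81 = 15943 m²/day.
Hydraulic gradient i = 0.00200.
Q = Σ(K_i·b_i) · W · i = 15943 × 1040 × 0.002000 = 33161 m³/day.

33200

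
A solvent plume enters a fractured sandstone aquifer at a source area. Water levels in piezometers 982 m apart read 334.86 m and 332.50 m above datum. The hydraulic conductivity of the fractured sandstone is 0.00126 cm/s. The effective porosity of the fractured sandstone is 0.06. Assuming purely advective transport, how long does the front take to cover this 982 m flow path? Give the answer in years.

Convert K: 0.00126 cm/s × 864 = 1.089 m/day.
Hydraulic gradient i = (334.86 − 332.50) / 982 = 2.36 / 982 = 0.002403.
Darcy flux q = K · i = 1.089 × 0.002403 = 0.002616 m/day.
Seepage velocity v = q / n_e = 0.002616 / 0.06 = 0.04360 m/day.
Travel time t = L / v = 982 / 0.04360 = 22520 days = 61.66 years.

61.7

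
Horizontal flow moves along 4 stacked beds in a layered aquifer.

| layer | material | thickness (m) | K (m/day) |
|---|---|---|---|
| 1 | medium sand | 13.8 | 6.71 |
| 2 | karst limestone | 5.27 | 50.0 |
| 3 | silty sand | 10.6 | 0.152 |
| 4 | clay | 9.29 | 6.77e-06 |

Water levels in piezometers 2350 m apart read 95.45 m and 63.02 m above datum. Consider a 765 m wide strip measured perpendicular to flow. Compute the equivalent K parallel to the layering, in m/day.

9.18

Flow is parallel to layering, so each bed carries its own Darcy discharge and the transmissivities add.
Σ(K_i·b_i) = 6.71×13.8 + 50.0×5.27 + 0.152×10.6 + 6.77e-06×9.29 = 357.7 m²/day.
Total thickness b = 38.96 m, so K_eq = Σ(K_i·b_i)/b = 9.181 m/day.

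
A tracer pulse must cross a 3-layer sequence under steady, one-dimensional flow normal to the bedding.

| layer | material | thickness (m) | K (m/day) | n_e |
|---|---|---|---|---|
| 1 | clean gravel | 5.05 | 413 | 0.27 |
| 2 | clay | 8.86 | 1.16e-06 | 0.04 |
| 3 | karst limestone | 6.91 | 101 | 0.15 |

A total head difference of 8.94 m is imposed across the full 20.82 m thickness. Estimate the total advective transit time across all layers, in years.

6440

With flow normal to the layers, continuity requires the same specific discharge q through every layer.
Σ(b_i/K_i) = 5.05/413 + 8.86/1.16e-06 + 6.91/101 = 7.638e+06 d.
q = Δh / Σ(b_i/K_i) = 8.94 / 7.638e+06 = 1.170e-06 m/day.
In each layer the seepage velocity is v_i = q/n_i, so the layer transit time is t_i = b_i·n_i / q:
  layer 1 (clean gravel): t_1 = 5.05 × 0.27 / 1.170e-06 = 1.165e+06 d
  layer 2 (clay): t_2 = 8.86 × 0.04 / 1.170e-06 = 3.028e+05 d
  layer 3 (karst limestone): t_3 = 6.91 × 0.15 / 1.170e-06 = 8.855e+05 d
Total t = Σ t_i = 2.353e+06 days = 6443 years.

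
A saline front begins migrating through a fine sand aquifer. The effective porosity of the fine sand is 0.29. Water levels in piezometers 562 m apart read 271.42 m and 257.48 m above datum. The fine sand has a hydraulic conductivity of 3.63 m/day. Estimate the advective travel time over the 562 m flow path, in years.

Hydraulic gradient i = (271.42 − 257.48) / 562 = 13.94 / 562 = 0.02480.
Darcy flux q = K · i = 3.630 × 0.02480 = 0.09004 m/day.
Seepage velocity v = q / n_e = 0.09004 / 0.29 = 0.3105 m/day.
Travel time t = L / v = 562 / 0.3105 = 1810 days = 4.956 years.

4.96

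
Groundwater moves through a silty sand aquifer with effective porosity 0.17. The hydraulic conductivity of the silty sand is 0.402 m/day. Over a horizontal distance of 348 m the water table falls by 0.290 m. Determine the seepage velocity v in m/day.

0.00197

Hydraulic gradient i = Δh / L = 0.290 / 348 = 0.0008333.
Darcy flux q = K · i = 0.4020 × 0.0008333 = 0.0003350 m/day.
Seepage velocity v = q / n_e = 0.0003350 / 0.17 = 0.001971 m/day.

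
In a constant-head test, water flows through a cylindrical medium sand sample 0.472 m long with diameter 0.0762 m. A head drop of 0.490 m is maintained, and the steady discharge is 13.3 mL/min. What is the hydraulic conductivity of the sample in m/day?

4.05

Cross-sectional area A = π·(d/2)² = π × (0.0762/2)² = 0.004560 m².
Convert discharge: 13.3 mL/min = 2.217e-07 m³/s.
Darcy's law rearranged: K = Q·L / (A·Δh) = 2.217e-07 × 0.472 / (0.004560 × 0.490) = 4.682e-05 m/s = 4.045 m/day.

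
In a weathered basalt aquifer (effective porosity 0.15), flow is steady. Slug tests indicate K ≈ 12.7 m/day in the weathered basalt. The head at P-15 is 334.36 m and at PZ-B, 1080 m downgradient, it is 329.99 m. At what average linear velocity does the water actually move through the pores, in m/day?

Hydraulic gradient i = (334.36 − 329.99) / 1080 = 4.37 / 1080 = 0.004046.
Darcy flux q = K · i = 12.70 × 0.004046 = 0.05139 m/day.
Seepage velocity v = q / n_e = 0.05139 / 0.15 = 0.3426 m/day.

0.343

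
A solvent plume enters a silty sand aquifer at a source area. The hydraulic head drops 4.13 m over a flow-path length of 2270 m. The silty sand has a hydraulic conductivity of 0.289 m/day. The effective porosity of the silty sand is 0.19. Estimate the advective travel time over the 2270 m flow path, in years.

Hydraulic gradient i = Δh / L = 4.13 / 2270 = 0.001819.
Darcy flux q = K · i = 0.2890 × 0.001819 = 0.0005258 m/day.
Seepage velocity v = q / n_e = 0.0005258 / 0.19 = 0.002767 m/day.
Travel time t = L / v = 2270 / 0.002767 = 8.203e+05 days = 2246 years.

2250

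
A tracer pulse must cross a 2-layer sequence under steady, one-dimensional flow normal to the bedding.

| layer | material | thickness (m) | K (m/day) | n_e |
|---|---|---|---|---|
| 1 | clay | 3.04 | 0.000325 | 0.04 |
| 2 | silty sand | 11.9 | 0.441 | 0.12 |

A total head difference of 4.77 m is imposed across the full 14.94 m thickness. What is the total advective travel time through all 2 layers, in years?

8.34

With flow normal to the layers, continuity requires the same specific discharge q through every layer.
Σ(b_i/K_i) = 3.04/0.000325 + 11.9/0.441 = 9381 d.
q = Δh / Σ(b_i/K_i) = 4.77 / 9381 = 0.0005085 m/day.
In each layer the seepage velocity is v_i = q/n_i, so the layer transit time is t_i = b_i·n_i / q:
  layer 1 (clay): t_1 = 3.04 × 0.04 / 0.0005085 = 239.1 d
  layer 2 (silty sand): t_2 = 11.9 × 0.12 / 0.0005085 = 2808 d
Total t = Σ t_i = 3047 days = 8.344 years.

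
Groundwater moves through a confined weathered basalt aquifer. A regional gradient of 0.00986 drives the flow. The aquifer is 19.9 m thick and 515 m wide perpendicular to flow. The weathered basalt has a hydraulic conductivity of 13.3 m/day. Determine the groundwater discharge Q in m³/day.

Cross-sectional area A = 515 × 19.9 = 10248 m².
Hydraulic gradient i = 0.00986.
Darcy's law: Q = K · A · i = 13.30 × 10248 × 0.009860 = 1344 m³/day.

1340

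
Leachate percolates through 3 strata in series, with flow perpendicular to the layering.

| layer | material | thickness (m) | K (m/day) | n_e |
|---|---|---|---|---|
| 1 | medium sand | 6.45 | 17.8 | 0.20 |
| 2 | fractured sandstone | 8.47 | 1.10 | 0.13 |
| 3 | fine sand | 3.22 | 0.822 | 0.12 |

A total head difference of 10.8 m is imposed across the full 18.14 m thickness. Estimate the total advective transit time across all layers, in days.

3.08

With flow normal to the layers, continuity requires the same specific discharge q through every layer.
Σ(b_i/K_i) = 6.45/17.8 + 8.47/1.10 + 3.22/0.822 = 11.98 d.
q = Δh / Σ(b_i/K_i) = 10.8 / 11.98 = 0.9015 m/day.
In each layer the seepage velocity is v_i = q/n_i, so the layer transit time is t_i = b_i·n_i / q:
  layer 1 (medium sand): t_1 = 6.45 × 0.20 / 0.9015 = 1.431 d
  layer 2 (fractured sandstone): t_2 = 8.47 × 0.13 / 0.9015 = 1.221 d
  layer 3 (fine sand): t_3 = 3.22 × 0.12 / 0.9015 = 0.4286 d
Total t = Σ t_i = 3.081 days.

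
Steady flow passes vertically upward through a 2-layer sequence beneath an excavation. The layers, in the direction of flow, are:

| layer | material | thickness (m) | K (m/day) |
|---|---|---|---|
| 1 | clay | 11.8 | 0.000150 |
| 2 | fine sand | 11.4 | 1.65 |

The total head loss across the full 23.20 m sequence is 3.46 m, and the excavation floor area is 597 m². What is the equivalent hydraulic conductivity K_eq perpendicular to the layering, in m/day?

0.000295

Flow is perpendicular to layering, so the layers act in series and the equivalent K is the thickness-weighted harmonic mean.
Total thickness L = 11.8 + 11.4 = 23.20 m.
Σ(b_i/K_i) = 11.8/0.000150 + 11.4/1.65 = 78674 d.
K_eq = L / Σ(b_i/K_i) = 23.20 / 78674 = 0.0002949 m/day.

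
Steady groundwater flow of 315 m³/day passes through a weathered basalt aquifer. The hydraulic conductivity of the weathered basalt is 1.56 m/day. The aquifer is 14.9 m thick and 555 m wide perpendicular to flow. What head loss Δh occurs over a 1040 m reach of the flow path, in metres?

25.4

Cross-sectional area A = 555 × 14.9 = 8270 m².
From Q = K·A·i, i = Q / (K·A) = 315 / (1.560 × 8270) = 0.02442.
Head loss Δh = i · L = 0.02442 × 1040 = 25.39 m.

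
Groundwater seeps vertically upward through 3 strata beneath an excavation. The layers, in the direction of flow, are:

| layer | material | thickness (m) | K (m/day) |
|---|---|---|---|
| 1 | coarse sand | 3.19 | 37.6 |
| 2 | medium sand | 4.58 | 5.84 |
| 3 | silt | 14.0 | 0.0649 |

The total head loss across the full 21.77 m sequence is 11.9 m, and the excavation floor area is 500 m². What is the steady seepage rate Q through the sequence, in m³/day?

27.5

Flow is perpendicular to layering, so the layers act in series and the equivalent K is the thickness-weighted harmonic mean.
Total thickness L = 3.19 + 4.58 + 14.0 = 21.77 m.
Σ(b_i/K_i) = 3.19/37.6 + 4.58/5.84 + 14.0/0.0649 = 216.6 d.
K_eq = L / Σ(b_i/K_i) = 21.77 / 216.6 = 0.1005 m/day.
Q = K_eq · A · (Δh/L) = 0.1005 × 500 × (11.9/21.77) = 27.47 m³/day.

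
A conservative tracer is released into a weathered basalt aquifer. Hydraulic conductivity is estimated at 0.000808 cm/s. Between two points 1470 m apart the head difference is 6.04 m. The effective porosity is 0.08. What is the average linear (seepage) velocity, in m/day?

Convert K: 0.000808 cm/s × 864 = 0.6981 m/day.
Hydraulic gradient i = Δh / L = 6.04 / 1470 = 0.004109.
Darcy flux q = K · i = 0.6981 × 0.004109 = 0.002868 m/day.
Seepage velocity v = q / n_e = 0.002868 / 0.08 = 0.03586 m/day.

0.0359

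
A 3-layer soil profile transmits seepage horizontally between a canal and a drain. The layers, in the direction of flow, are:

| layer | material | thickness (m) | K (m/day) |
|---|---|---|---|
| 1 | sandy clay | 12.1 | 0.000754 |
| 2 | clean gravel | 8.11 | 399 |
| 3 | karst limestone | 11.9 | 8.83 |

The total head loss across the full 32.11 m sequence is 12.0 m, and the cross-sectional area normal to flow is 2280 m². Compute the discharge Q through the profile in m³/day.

1.70

Flow is perpendicular to layering, so the layers act in series and the equivalent K is the thickness-weighted harmonic mean.
Total thickness L = 12.1 + 8.11 + 11.9 = 32.11 m.
Σ(b_i/K_i) = 12.1/0.000754 + 8.11/399 + 11.9/8.83 = 16049 d.
K_eq = L / Σ(b_i/K_i) = 32.11 / 16049 = 0.002001 m/day.
Q = K_eq · A · (Δh/L) = 0.002001 × 2280 × (12.0/32.11) = 1.705 m³/day.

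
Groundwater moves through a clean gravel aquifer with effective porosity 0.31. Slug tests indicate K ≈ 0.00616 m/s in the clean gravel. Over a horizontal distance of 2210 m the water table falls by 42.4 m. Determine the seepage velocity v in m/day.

32.9

Convert K: 0.00616 m/s × 86400 = 532.2 m/day.
Hydraulic gradient i = Δh / L = 42.4 / 2210 = 0.01919.
Darcy flux q = K · i = 532.2 × 0.01919 = 10.21 m/day.
Seepage velocity v = q / n_e = 10.21 / 0.31 = 32.94 m/day.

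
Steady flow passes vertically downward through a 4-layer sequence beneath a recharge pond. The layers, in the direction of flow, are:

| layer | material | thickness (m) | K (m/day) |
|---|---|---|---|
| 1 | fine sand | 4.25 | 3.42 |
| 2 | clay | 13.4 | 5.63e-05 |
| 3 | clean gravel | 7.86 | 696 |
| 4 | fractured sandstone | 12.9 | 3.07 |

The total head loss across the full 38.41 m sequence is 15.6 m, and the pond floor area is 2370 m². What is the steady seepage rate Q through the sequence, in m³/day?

0.155

Flow is perpendicular to layering, so the layers act in series and the equivalent K is the thickness-weighted harmonic mean.
Total thickness L = 4.25 + 13.4 + 7.86 + 12.9 = 38.41 m.
Σ(b_i/K_i) = 4.25/3.42 + 13.4/5.63e-05 + 7.86/696 + 12.9/3.07 = 2.380e+05 d.
K_eq = L / Σ(b_i/K_i) = 38.41 / 2.380e+05 = 0.0001614 m/day.
Q = K_eq · A · (Δh/L) = 0.0001614 × 2370 × (15.6/38.41) = 0.1553 m³/day.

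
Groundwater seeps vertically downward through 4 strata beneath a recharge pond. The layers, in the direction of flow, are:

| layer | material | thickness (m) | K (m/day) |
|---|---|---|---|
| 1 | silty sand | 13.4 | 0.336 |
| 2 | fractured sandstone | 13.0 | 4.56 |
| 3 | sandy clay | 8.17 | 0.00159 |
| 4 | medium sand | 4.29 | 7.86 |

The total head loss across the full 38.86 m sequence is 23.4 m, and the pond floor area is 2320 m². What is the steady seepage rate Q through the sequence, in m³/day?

10.5

Flow is perpendicular to layering, so the layers act in series and the equivalent K is the thickness-weighted harmonic mean.
Total thickness L = 13.4 + 13.0 + 8.17 + 4.29 = 38.86 m.
Σ(b_i/K_i) = 13.4/0.336 + 13.0/4.56 + 8.17/0.00159 + 4.29/7.86 = 5182 d.
K_eq = L / Σ(b_i/K_i) = 38.86 / 5182 = 0.007500 m/day.
Q = K_eq · A · (Δh/L) = 0.007500 × 2320 × (23.4/38.86) = 10.48 m³/day.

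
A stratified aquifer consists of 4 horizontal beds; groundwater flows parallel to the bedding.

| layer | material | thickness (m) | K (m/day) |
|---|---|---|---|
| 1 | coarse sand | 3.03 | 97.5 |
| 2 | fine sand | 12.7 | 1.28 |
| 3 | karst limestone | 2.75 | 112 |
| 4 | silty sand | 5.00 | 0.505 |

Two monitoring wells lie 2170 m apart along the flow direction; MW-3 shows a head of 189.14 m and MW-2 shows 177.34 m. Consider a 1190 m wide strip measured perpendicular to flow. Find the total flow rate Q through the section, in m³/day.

4030

Flow is parallel to layering, so each bed carries its own Darcy discharge and the transmissivities add.
Σ(K_i·b_i) = 97.5×3.03 + 1.28×12.7 + 112×2.75 + 0.505×5.00 = 622.2 m²/day.
Hydraulic gradient i = (189.14 − 177.34) / 2170 = 11.8 / 2170 = 0.005438.
Q = Σ(K_i·b_i) · W · i = 622.2 × 1190 × 0.005438 = 4026 m³/day.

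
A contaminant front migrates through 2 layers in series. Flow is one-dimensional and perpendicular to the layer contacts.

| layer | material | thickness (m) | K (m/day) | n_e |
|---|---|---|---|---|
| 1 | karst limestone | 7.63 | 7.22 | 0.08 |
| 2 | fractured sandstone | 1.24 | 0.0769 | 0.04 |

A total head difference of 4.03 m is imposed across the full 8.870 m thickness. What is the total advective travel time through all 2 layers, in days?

2.81

With flow normal to the layers, continuity requires the same specific discharge q through every layer.
Σ(b_i/K_i) = 7.63/7.22 + 1.24/0.0769 = 17.18 d.
q = Δh / Σ(b_i/K_i) = 4.03 / 17.18 = 0.2346 m/day.
In each layer the seepage velocity is v_i = q/n_i, so the layer transit time is t_i = b_i·n_i / q:
  layer 1 (karst limestone): t_1 = 7.63 × 0.08 / 0.2346 = 2.602 d
  layer 2 (fractured sandstone): t_2 = 1.24 × 0.04 / 0.2346 = 0.2115 d
Total t = Σ t_i = 2.814 days.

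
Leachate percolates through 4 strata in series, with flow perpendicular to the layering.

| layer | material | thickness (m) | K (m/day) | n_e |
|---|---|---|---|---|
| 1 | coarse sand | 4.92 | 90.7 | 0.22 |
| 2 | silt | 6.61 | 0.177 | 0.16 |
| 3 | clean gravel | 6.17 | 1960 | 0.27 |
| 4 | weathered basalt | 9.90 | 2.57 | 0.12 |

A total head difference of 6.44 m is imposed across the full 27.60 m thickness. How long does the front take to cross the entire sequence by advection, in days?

With flow normal to the layers, continuity requires the same specific discharge q through every layer.
Σ(b_i/K_i) = 4.92/90.7 + 6.61/0.177 + 6.17/1960 + 9.90/2.57 = 41.25 d.
q = Δh / Σ(b_i/K_i) = 6.44 / 41.25 = 0.1561 m/day.
In each layer the seepage velocity is v_i = q/n_i, so the layer transit time is t_i = b_i·n_i / q:
  layer 1 (coarse sand): t_1 = 4.92 × 0.22 / 0.1561 = 6.934 d
  layer 2 (silt): t_2 = 6.61 × 0.16 / 0.1561 = 6.775 d
  layer 3 (clean gravel): t_3 = 6.17 × 0.27 / 0.1561 = 10.67 d
  layer 4 (weathered basalt): t_4 = 9.90 × 0.12 / 0.1561 = 7.610 d
Total t = Σ t_i = 31.99 days.

32.0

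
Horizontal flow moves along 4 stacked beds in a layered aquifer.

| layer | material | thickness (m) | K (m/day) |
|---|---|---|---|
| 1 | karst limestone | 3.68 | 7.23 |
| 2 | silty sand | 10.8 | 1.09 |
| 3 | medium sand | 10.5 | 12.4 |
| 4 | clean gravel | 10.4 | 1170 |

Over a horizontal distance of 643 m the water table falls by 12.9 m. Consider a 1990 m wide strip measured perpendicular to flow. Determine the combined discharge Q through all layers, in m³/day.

Flow is parallel to layering, so each bed carries its own Darcy discharge and the transmissivities add.
Σ(K_i·b_i) = 7.23×3.68 + 1.09×10.8 + 12.4×10.5 + 1170×10.4 = 12337 m²/day.
Hydraulic gradient i = Δh / L = 12.9 / 643 = 0.02006.
Q = Σ(K_i·b_i) · W · i = 12337 × 1990 × 0.02006 = 4.925e+05 m³/day.

493000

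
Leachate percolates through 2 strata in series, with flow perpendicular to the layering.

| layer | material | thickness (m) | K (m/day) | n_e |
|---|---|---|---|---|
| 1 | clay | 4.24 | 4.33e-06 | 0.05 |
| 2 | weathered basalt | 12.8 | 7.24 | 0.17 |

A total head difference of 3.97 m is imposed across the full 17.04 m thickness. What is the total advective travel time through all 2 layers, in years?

1610

With flow normal to the layers, continuity requires the same specific discharge q through every layer.
Σ(b_i/K_i) = 4.24/4.33e-06 + 12.8/7.24 = 9.792e+05 d.
q = Δh / Σ(b_i/K_i) = 3.97 / 9.792e+05 = 4.054e-06 m/day.
In each layer the seepage velocity is v_i = q/n_i, so the layer transit time is t_i = b_i·n_i / q:
  layer 1 (clay): t_1 = 4.24 × 0.05 / 4.054e-06 = 52291 d
  layer 2 (weathered basalt): t_2 = 12.8 × 0.17 / 4.054e-06 = 5.367e+05 d
Total t = Σ t_i = 5.890e+05 days = 1613 years.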